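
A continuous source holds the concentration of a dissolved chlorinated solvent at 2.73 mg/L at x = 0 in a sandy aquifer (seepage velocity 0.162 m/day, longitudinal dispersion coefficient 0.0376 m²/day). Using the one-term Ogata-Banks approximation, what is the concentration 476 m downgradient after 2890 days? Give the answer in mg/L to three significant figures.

For a continuous step input, C/C₀ ≈ ½·erfc((x−vt)/(2√(Dt))).
vt = 0.162 × 2890 = 468.18 m and 2√(Dt) = 2√(0.0376 × 2890) = 20.85 m.
Argument (x−vt)/(2√(Dt)) = (476 − 468.18)/20.85 = 0.3751; ½·erfc(0.3751) = 0.2979.
C = 2.73 × 0.2979 = 0.813 mg/L.

0.813 mg/L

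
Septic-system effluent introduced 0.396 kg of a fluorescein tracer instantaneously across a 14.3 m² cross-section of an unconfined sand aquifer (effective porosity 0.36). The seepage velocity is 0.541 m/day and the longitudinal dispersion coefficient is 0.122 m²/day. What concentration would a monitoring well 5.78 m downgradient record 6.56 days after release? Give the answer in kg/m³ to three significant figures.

For an instantaneous plane source, C(x,t) = M/(n_e·A·√(4πDt)) · exp(−(x−vt)²/(4Dt)), with n_e·A the pore (flow) area.
Plume center vt = 0.541 × 6.56 = 3.54896 m, so the well at 5.78 m is 2.23104 m downgradient of the peak.
√(4πDt) = 3.171 m, giving peak height M/(n_e·A·√(4πDt)) = 0.396/(0.36 × 14.3 × 3.171) = 0.02426 kg/m³.
(x−vt)²/(4Dt) = (2.23104)²/(4 × 0.122 × 6.56) = 1.555; exp(−1.555) = 0.2112.
C = 0.02426 × 0.2112 = 0.00512 kg/m³.

0.00512 kg/m³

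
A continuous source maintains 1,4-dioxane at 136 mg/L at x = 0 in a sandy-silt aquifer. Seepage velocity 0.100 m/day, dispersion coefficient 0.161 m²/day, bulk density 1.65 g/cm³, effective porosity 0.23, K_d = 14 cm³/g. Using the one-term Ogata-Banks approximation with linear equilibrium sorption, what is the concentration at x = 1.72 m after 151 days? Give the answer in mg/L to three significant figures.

Retardation factor R = 1 + ρ_b·K_d/n = 1 + 1.65 × 14/0.23 = 101.4.
Sorption retards both mechanisms: v_R = v/R = 0.0009862 m/day, D_R = D/R = 0.001588 m²/day.
v_R·t = 0.0009862 × 151 = 0.1489162 m; 2√(D_R t) = 0.9794 m; argument = (1.72 − 0.1489162)/0.9794 = 1.604.
C = C₀ × ½·erfc(1.604) = 136 × 0.01165 = 1.58 mg/L.

1.58 mg/L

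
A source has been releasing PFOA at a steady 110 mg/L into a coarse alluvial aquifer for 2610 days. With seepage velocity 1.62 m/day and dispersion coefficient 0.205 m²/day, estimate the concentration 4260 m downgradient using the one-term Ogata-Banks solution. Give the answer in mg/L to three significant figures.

For a continuous step input, C/C₀ ≈ ½·erfc((x−vt)/(2√(Dt))).
vt = 1.62 × 2610 = 4228.2 m and 2√(Dt) = 2√(0.205 × 2610) = 46.26 m.
Argument (x−vt)/(2√(Dt)) = (4260 − 4228.2)/46.26 = 0.6874; ½·erfc(0.6874) = 0.1655.
C = 110 × 0.1655 = 18.2 mg/L.

18.2 mg/L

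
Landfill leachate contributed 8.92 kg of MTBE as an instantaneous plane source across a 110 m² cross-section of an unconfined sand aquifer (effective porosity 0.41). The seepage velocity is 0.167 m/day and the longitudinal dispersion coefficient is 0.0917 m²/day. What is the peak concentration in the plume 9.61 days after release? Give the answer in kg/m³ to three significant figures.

The peak of an instantaneous 1D plume sits at x = vt; there the Gaussian factor is 1 and C_max = M/(n_e·A·√(4πDt)), where n_e·A is the pore area the mass is dissolved in.
√(4πDt) = √(4π × 0.0917 × 9.61) = 3.328 m, so C_max = 8.92/(0.41 × 110 × 3.328) = 0.0594 kg/m³.

0.0594 kg/m³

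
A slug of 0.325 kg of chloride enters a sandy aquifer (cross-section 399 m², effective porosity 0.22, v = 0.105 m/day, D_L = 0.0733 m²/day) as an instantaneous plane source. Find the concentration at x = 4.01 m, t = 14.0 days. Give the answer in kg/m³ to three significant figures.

For an instantaneous plane source, C(x,t) = M/(n_e·A·√(4πDt)) · exp(−(x−vt)²/(4Dt)), with n_e·A the pore (flow) area.
Plume center vt = 0.105 × 14.0 = 1.47 m, so the well at 4.01 m is 2.54 m downgradient of the peak.
√(4πDt) = 3.591 m, giving peak height M/(n_e·A·√(4πDt)) = 0.325/(0.22 × 399 × 3.591) = 0.001031 kg/m³.
(x−vt)²/(4Dt) = (2.54)²/(4 × 0.0733 × 14.0) = 1.572; exp(−1.572) = 0.2076.
C = 0.001031 × 0.2076 = 0.000214 kg/m³.

0.000214 kg/m³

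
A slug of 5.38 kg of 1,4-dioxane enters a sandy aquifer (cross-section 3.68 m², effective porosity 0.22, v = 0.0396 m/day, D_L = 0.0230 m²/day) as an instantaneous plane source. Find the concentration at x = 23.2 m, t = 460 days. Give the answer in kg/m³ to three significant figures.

0.320 kg/m³

For an instantaneous plane source, C(x,t) = M/(n_e·A·√(4πDt)) · exp(−(x−vt)²/(4Dt)), with n_e·A the pore (flow) area.
Plume center vt = 0.0396 × 460 = 18.216 m, so the well at 23.2 m is 4.984 m downgradient of the peak.
√(4πDt) = 11.53 m, giving peak height M/(n_e·A·√(4πDt)) = 5.38/(0.22 × 3.68 × 11.53) = 0.5763 kg/m³.
(x−vt)²/(4Dt) = (4.984)²/(4 × 0.0230 × 460) = 0.5870; exp(−0.5870) = 0.5560.
C = 0.5763 × 0.5560 = 0.320 kg/m³.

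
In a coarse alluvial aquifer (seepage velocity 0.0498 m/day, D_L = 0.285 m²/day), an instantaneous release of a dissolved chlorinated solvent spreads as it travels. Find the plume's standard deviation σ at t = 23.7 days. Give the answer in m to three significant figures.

Dispersive spreading gives a Gaussian with σ² = 2Dt; advection only shifts the center.
σ = √(2 × 0.285 × 23.7) = 3.68 m.

3.68 m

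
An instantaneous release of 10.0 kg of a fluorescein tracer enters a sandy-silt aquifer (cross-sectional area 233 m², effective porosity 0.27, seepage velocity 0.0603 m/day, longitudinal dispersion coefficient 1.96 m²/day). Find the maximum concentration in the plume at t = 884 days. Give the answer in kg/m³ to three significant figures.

The peak of an instantaneous 1D plume sits at x = vt; there the Gaussian factor is 1 and C_max = M/(n_e·A·√(4πDt)), where n_e·A is the pore area the mass is dissolved in.
√(4πDt) = √(4π × 1.96 × 884) = 147.6 m, so C_max = 10.0/(0.27 × 233 × 147.6) = 0.00108 kg/m³.

0.00108 kg/m³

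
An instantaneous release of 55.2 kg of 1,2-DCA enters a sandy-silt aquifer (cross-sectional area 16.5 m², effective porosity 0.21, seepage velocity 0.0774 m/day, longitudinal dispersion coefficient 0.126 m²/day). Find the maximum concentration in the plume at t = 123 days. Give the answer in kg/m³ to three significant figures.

1.14 kg/m³

The peak of an instantaneous 1D plume sits at x = vt; there the Gaussian factor is 1 and C_max = M/(n_e·A·√(4πDt)), where n_e·A is the pore area the mass is dissolved in.
√(4πDt) = √(4π × 0.126 × 123) = 13.96 m, so C_max = 55.2/(0.21 × 16.5 × 13.96) = 1.14 kg/m³.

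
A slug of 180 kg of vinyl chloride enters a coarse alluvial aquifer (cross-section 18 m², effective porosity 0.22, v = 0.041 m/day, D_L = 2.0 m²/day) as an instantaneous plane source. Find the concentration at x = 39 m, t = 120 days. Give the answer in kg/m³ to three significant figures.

For an instantaneous plane source, C(x,t) = M/(n_e·A·√(4πDt)) · exp(−(x−vt)²/(4Dt)), with n_e·A the pore (flow) area.
Plume center vt = 0.041 × 120 = 4.92 m, so the well at 39 m is 34.08 m downgradient of the peak.
√(4πDt) = 54.92 m, giving peak height M/(n_e·A·√(4πDt)) = 180/(0.22 × 18 × 54.92) = 0.8277 kg/m³.
(x−vt)²/(4Dt) = (34.08)²/(4 × 2.0 × 120) = 1.210; exp(−1.210) = 0.2982.
C = 0.8277 × 0.2982 = 0.247 kg/m³.

0.247 kg/m³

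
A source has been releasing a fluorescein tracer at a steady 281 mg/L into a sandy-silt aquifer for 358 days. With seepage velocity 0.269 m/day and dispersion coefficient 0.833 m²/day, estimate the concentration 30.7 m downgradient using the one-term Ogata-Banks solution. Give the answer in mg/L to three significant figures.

For a continuous step input, C/C₀ ≈ ½·erfc((x−vt)/(2√(Dt))).
vt = 0.269 × 358 = 96.302 m and 2√(Dt) = 2√(0.833 × 358) = 34.54 m.
Argument (x−vt)/(2√(Dt)) = (30.7 − 96.302)/34.54 = -1.899; ½·erfc(-1.899) = 0.9964.
C = 281 × 0.9964 = 280 mg/L.

280 mg/L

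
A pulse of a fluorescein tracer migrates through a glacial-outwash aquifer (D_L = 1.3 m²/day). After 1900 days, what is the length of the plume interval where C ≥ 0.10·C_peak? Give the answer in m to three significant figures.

The plume is Gaussian with σ = √(2Dt) = √(2 × 1.3 × 1900) = 70.29 m.
C/C_peak = exp(−Δx²/(2σ²)) = 0.10 ⇒ Δx = σ·√(−2 ln 0.10) = 70.29 × 2.146 = 150.8 m.
Width = 2Δx = 302 m.

302 m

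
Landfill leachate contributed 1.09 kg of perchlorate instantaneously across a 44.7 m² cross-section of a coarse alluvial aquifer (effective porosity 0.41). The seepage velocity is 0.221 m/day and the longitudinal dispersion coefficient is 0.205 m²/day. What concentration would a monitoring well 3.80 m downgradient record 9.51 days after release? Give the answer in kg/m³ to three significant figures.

For an instantaneous plane source, C(x,t) = M/(n_e·A·√(4πDt)) · exp(−(x−vt)²/(4Dt)), with n_e·A the pore (flow) area.
Plume center vt = 0.221 × 9.51 = 2.10171 m, so the well at 3.80 m is 1.69829 m downgradient of the peak.
√(4πDt) = 4.950 m, giving peak height M/(n_e·A·√(4πDt)) = 1.09/(0.41 × 44.7 × 4.950) = 0.01202 kg/m³.
(x−vt)²/(4Dt) = (1.69829)²/(4 × 0.205 × 9.51) = 0.3699; exp(−0.3699) = 0.6908.
C = 0.01202 × 0.6908 = 0.00830 kg/m³.

0.00830 kg/m³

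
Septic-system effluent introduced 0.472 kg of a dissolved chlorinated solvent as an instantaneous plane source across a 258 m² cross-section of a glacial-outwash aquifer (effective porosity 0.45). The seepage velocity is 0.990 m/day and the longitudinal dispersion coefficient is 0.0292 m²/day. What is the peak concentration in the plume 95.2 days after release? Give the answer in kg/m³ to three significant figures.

0.000688 kg/m³

The peak of an instantaneous 1D plume sits at x = vt; there the Gaussian factor is 1 and C_max = M/(n_e·A·√(4πDt)), where n_e·A is the pore area the mass is dissolved in.
√(4πDt) = √(4π × 0.0292 × 95.2) = 5.910 m, so C_max = 0.472/(0.45 × 258 × 5.910) = 0.000688 kg/m³.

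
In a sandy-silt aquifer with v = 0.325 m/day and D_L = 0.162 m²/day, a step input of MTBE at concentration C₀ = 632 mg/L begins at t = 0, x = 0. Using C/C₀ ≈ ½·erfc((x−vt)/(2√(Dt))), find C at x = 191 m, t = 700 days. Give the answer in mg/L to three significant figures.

627 mg/L

For a continuous step input, C/C₀ ≈ ½·erfc((x−vt)/(2√(Dt))).
vt = 0.325 × 700 = 227.5 m and 2√(Dt) = 2√(0.162 × 700) = 21.30 m.
Argument (x−vt)/(2√(Dt)) = (191 − 227.5)/21.30 = -1.714; ½·erfc(-1.714) = 0.9923.
C = 632 × 0.9923 = 627 mg/L.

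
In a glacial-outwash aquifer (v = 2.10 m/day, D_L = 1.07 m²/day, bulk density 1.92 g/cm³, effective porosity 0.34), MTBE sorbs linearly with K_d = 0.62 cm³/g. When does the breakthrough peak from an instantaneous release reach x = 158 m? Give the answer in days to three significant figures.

338 days

Retardation factor R = 1 + ρ_b·K_d/n = 1 + 1.92 × 0.62/0.34 = 4.501.
Sorption retards both mechanisms: v_R = v/R = 0.4666 m/day, D_R = D/R = 0.2377 m²/day.
Peak time from v_R²t² + 2D_R t − x² = 0: t = (√(D_R² + v_R²x²) − D_R)/v_R².
√(D_R² + v_R²x²) = √(0.2377² + 0.4666² × 158²) = 73.72; v_R² = 0.2177.
t = (73.72 − 0.2377)/0.2177 = 338 days.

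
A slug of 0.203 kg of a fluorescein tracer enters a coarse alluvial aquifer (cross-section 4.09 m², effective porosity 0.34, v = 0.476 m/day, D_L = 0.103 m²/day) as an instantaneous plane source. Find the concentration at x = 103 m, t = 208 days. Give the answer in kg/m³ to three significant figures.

0.00739 kg/m³

For an instantaneous plane source, C(x,t) = M/(n_e·A·√(4πDt)) · exp(−(x−vt)²/(4Dt)), with n_e·A the pore (flow) area.
Plume center vt = 0.476 × 208 = 99.008 m, so the well at 103 m is 3.992 m downgradient of the peak.
√(4πDt) = 16.41 m, giving peak height M/(n_e·A·√(4πDt)) = 0.203/(0.34 × 4.09 × 16.41) = 0.008896 kg/m³.
(x−vt)²/(4Dt) = (3.992)²/(4 × 0.103 × 208) = 0.1860; exp(−0.1860) = 0.8303.
C = 0.008896 × 0.8303 = 0.00739 kg/m³.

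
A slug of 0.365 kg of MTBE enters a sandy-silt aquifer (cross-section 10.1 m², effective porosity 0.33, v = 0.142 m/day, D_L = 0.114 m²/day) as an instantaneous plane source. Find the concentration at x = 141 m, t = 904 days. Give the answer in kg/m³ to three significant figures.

0.00207 kg/m³

For an instantaneous plane source, C(x,t) = M/(n_e·A·√(4πDt)) · exp(−(x−vt)²/(4Dt)), with n_e·A the pore (flow) area.
Plume center vt = 0.142 × 904 = 128.368 m, so the well at 141 m is 12.632 m downgradient of the peak.
√(4πDt) = 35.99 m, giving peak height M/(n_e·A·√(4πDt)) = 0.365/(0.33 × 10.1 × 35.99) = 0.003043 kg/m³.
(x−vt)²/(4Dt) = (12.632)²/(4 × 0.114 × 904) = 0.3871; exp(−0.3871) = 0.6790.
C = 0.003043 × 0.6790 = 0.00207 kg/m³.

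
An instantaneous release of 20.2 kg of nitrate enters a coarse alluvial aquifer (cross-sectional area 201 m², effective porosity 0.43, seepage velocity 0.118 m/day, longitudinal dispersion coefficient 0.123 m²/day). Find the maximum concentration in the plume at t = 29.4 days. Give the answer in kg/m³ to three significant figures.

0.0347 kg/m³

The peak of an instantaneous 1D plume sits at x = vt; there the Gaussian factor is 1 and C_max = M/(n_e·A·√(4πDt)), where n_e·A is the pore area the mass is dissolved in.
√(4πDt) = √(4π × 0.123 × 29.4) = 6.741 m, so C_max = 20.2/(0.43 × 201 × 6.741) = 0.0347 kg/m³.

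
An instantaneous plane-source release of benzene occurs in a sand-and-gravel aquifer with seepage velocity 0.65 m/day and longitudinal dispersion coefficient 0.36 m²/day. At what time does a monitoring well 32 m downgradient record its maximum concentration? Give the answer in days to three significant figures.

For the 1D instantaneous-source solution, setting ∂C/∂t = 0 at fixed x gives v²t² + 2Dt − x² = 0, so t = (√(D² + v²x²) − D)/v².
√(D² + v²x²) = √(0.36² + 0.65² × 32²) = 20.80; v² = 0.4225.
t = (20.80 − 0.36)/0.4225 = 48.4 days (vs. the pure-advection estimate x/v = 49.2 d).

48.4 days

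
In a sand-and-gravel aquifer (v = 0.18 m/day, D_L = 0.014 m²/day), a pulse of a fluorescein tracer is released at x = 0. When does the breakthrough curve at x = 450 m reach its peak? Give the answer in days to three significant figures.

2500 days

For the 1D instantaneous-source solution, setting ∂C/∂t = 0 at fixed x gives v²t² + 2Dt − x² = 0, so t = (√(D² + v²x²) − D)/v².
√(D² + v²x²) = √(0.014² + 0.18² × 450²) = 81.00; v² = 0.0324.
t = (81.00 − 0.014)/0.0324 = 2500 days (vs. the pure-advection estimate x/v = 2500 d).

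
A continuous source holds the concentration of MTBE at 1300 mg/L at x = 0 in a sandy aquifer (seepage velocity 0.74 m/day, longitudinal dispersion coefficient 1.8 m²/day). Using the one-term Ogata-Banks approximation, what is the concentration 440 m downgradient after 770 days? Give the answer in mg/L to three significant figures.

1290 mg/L

For a continuous step input, C/C₀ ≈ ½·erfc((x−vt)/(2√(Dt))).
vt = 0.74 × 770 = 569.8 m and 2√(Dt) = 2√(1.8 × 770) = 74.46 m.
Argument (x−vt)/(2√(Dt)) = (440 − 569.8)/74.46 = -1.743; ½·erfc(-1.743) = 0.9931.
C = 1300 × 0.9931 = 1290 mg/L.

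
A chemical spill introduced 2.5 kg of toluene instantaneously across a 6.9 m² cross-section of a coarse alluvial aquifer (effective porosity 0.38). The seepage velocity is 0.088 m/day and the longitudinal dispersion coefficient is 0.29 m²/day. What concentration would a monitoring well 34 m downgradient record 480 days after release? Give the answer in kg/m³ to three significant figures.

For an instantaneous plane source, C(x,t) = M/(n_e·A·√(4πDt)) · exp(−(x−vt)²/(4Dt)), with n_e·A the pore (flow) area.
Plume center vt = 0.088 × 480 = 42.24 m, so the well at 34 m is 8.24 m upgradient of the peak.
√(4πDt) = 41.82 m, giving peak height M/(n_e·A·√(4πDt)) = 2.5/(0.38 × 6.9 × 41.82) = 0.02280 kg/m³.
(x−vt)²/(4Dt) = (-8.24)²/(4 × 0.29 × 480) = 0.1219; exp(−0.1219) = 0.8852.
C = 0.02280 × 0.8852 = 0.0202 kg/m³.

0.0202 kg/m³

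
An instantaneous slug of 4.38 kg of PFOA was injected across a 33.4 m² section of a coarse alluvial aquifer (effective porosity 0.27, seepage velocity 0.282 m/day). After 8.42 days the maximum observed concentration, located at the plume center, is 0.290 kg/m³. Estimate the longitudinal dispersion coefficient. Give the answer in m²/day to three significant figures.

At the plume center C_max = M/(n_e·A·√(4πDt)), so D = M²/(4πt·(n_e·A·C_max)²).
n_e·A·C_max = 0.27 × 33.4 × 0.290 = 2.615 kg/m.
D = 4.38²/(4π × 8.42 × 2.615²) = 0.0265 m²/day.

0.0265 m²/day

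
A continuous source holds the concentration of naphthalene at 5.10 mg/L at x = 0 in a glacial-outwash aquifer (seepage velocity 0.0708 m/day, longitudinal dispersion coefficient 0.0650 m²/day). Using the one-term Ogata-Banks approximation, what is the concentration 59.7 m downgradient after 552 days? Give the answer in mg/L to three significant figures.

0.0381 mg/L

For a continuous step input, C/C₀ ≈ ½·erfc((x−vt)/(2√(Dt))).
vt = 0.0708 × 552 = 39.0816 m and 2√(Dt) = 2√(0.0650 × 552) = 11.98 m.
Argument (x−vt)/(2√(Dt)) = (59.7 − 39.0816)/11.98 = 1.721; ½·erfc(1.721) = 0.007469.
C = 5.10 × 0.007469 = 0.0381 mg/L.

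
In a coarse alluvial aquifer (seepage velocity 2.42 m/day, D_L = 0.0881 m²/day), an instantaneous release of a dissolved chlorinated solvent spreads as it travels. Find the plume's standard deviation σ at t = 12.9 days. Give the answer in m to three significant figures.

1.51 m

Dispersive spreading gives a Gaussian with σ² = 2Dt; advection only shifts the center.
σ = √(2 × 0.0881 × 12.9) = 1.51 m.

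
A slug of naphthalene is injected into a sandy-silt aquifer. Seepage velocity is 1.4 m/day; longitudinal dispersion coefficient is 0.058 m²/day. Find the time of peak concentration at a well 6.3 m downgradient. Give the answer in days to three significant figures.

For the 1D instantaneous-source solution, setting ∂C/∂t = 0 at fixed x gives v²t² + 2Dt − x² = 0, so t = (√(D² + v²x²) − D)/v².
√(D² + v²x²) = √(0.058² + 1.4² × 6.3²) = 8.820; v² = 1.96.
t = (8.820 − 0.058)/1.96 = 4.47 days (vs. the pure-advection estimate x/v = 4.50 d).

4.47 days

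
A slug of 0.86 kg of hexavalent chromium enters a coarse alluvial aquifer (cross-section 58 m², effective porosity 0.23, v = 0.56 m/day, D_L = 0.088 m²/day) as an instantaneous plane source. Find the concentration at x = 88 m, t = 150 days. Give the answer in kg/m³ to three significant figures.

0.00370 kg/m³

For an instantaneous plane source, C(x,t) = M/(n_e·A·√(4πDt)) · exp(−(x−vt)²/(4Dt)), with n_e·A the pore (flow) area.
Plume center vt = 0.56 × 150 = 84 m, so the well at 88 m is 4 m downgradient of the peak.
√(4πDt) = 12.88 m, giving peak height M/(n_e·A·√(4πDt)) = 0.86/(0.23 × 58 × 12.88) = 0.005005 kg/m³.
(x−vt)²/(4Dt) = (4)²/(4 × 0.088 × 150) = 0.3030; exp(−0.3030) = 0.7386.
C = 0.005005 × 0.7386 = 0.00370 kg/m³.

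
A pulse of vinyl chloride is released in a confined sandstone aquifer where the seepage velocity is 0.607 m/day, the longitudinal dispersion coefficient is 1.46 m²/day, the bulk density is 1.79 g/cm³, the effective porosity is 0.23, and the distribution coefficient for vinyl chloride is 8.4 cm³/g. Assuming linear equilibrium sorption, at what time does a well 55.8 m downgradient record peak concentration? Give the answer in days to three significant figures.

Retardation factor R = 1 + ρ_b·K_d/n = 1 + 1.79 × 8.4/0.23 = 66.37.
Sorption retards both mechanisms: v_R = v/R = 0.009146 m/day, D_R = D/R = 0.02200 m²/day.
Peak time from v_R²t² + 2D_R t − x² = 0: t = (√(D_R² + v_R²x²) − D_R)/v_R².
√(D_R² + v_R²x²) = √(0.02200² + 0.009146² × 55.8²) = 0.5108; v_R² = 8.365e-05.
t = (0.5108 − 0.02200)/8.365e-05 = 5840 days.

5840 days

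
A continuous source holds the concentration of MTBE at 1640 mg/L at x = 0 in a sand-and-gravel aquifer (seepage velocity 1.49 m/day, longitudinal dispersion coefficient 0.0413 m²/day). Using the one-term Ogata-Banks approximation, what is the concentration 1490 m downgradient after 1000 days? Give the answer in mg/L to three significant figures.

For a continuous step input, C/C₀ ≈ ½·erfc((x−vt)/(2√(Dt))).
vt = 1.49 × 1000 = 1490 m and 2√(Dt) = 2√(0.0413 × 1000) = 12.85 m.
Argument (x−vt)/(2√(Dt)) = (1490 − 1490)/12.85 = 0; ½·erfc(0) = 0.5000.
C = 1640 × 0.5000 = 820 mg/L.

820 mg/L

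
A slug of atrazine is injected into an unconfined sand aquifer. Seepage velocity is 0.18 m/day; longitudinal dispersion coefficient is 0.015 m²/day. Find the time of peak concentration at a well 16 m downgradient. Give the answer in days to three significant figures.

88.4 days

For the 1D instantaneous-source solution, setting ∂C/∂t = 0 at fixed x gives v²t² + 2Dt − x² = 0, so t = (√(D² + v²x²) − D)/v².
√(D² + v²x²) = √(0.015² + 0.18² × 16²) = 2.880; v² = 0.0324.
t = (2.880 − 0.015)/0.0324 = 88.4 days (vs. the pure-advection estimate x/v = 88.9 d).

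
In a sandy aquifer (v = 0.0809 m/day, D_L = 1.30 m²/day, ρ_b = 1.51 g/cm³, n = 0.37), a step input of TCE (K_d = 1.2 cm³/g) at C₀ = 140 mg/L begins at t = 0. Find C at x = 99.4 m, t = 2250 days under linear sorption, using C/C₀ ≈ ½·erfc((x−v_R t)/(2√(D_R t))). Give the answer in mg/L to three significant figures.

Retardation factor R = 1 + ρ_b·K_d/n = 1 + 1.51 × 1.2/0.37 = 5.897.
Sorption retards both mechanisms: v_R = v/R = 0.01372 m/day, D_R = D/R = 0.2205 m²/day.
v_R·t = 0.01372 × 2250 = 30.87 m; 2√(D_R t) = 44.55 m; argument = (99.4 − 30.87)/44.55 = 1.538.
C = C₀ × ½·erfc(1.538) = 140 × 0.01481 = 2.07 mg/L.

2.07 mg/L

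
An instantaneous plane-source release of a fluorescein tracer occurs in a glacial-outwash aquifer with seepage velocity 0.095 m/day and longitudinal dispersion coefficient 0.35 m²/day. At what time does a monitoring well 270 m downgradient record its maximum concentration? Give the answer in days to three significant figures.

2800 days

For the 1D instantaneous-source solution, setting ∂C/∂t = 0 at fixed x gives v²t² + 2Dt − x² = 0, so t = (√(D² + v²x²) − D)/v².
√(D² + v²x²) = √(0.35² + 0.095² × 270²) = 25.65; v² = 0.009025.
t = (25.65 − 0.35)/0.009025 = 2800 days (vs. the pure-advection estimate x/v = 2840 d).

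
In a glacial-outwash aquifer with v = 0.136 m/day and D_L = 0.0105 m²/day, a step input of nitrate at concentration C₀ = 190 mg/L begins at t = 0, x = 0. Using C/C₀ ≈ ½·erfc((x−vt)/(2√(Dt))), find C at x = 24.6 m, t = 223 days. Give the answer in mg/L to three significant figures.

189 mg/L

For a continuous step input, C/C₀ ≈ ½·erfc((x−vt)/(2√(Dt))).
vt = 0.136 × 223 = 30.328 m and 2√(Dt) = 2√(0.0105 × 223) = 3.060 m.
Argument (x−vt)/(2√(Dt)) = (24.6 − 30.328)/3.060 = -1.872; ½·erfc(-1.872) = 0.9959.
C = 190 × 0.9959 = 189 mg/L.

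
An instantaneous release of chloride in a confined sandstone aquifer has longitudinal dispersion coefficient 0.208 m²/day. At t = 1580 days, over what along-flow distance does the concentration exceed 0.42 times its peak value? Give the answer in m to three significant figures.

67.5 m

The plume is Gaussian with σ = √(2Dt) = √(2 × 0.208 × 1580) = 25.64 m.
C/C_peak = exp(−Δx²/(2σ²)) = 0.42 ⇒ Δx = σ·√(−2 ln 0.42) = 25.64 × 1.317 = 33.77 m.
Width = 2Δx = 67.5 m.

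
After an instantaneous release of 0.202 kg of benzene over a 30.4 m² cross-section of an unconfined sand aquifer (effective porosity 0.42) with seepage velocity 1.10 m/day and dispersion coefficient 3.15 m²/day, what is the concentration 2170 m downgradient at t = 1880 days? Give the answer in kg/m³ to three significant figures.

3.74e-05 kg/m³

For an instantaneous plane source, C(x,t) = M/(n_e·A·√(4πDt)) · exp(−(x−vt)²/(4Dt)), with n_e·A the pore (flow) area.
Plume center vt = 1.10 × 1880 = 2068 m, so the well at 2170 m is 102 m downgradient of the peak.
√(4πDt) = 272.8 m, giving peak height M/(n_e·A·√(4πDt)) = 0.202/(0.42 × 30.4 × 272.8) = 5.799e-05 kg/m³.
(x−vt)²/(4Dt) = (102)²/(4 × 3.15 × 1880) = 0.4392; exp(−0.4392) = 0.6446.
C = 5.799e-05 × 0.6446 = 3.74e-05 kg/m³.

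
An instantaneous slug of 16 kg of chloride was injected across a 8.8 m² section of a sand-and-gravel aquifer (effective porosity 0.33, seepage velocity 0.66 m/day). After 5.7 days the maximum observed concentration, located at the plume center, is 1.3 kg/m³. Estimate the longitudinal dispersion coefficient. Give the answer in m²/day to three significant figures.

0.251 m²/day

At the plume center C_max = M/(n_e·A·√(4πDt)), so D = M²/(4πt·(n_e·A·C_max)²).
n_e·A·C_max = 0.33 × 8.8 × 1.3 = 3.775 kg/m.
D = 16²/(4π × 5.7 × 3.775²) = 0.251 m²/day.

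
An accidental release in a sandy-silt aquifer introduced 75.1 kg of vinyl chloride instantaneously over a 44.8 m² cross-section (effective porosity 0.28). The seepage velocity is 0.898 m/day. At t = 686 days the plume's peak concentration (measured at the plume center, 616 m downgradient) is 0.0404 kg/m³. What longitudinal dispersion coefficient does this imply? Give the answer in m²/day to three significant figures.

At the plume center C_max = M/(n_e·A·√(4πDt)), so D = M²/(4πt·(n_e·A·C_max)²).
n_e·A·C_max = 0.28 × 44.8 × 0.0404 = 0.5068 kg/m.
D = 75.1²/(4π × 686 × 0.5068²) = 2.55 m²/day.

2.55 m²/day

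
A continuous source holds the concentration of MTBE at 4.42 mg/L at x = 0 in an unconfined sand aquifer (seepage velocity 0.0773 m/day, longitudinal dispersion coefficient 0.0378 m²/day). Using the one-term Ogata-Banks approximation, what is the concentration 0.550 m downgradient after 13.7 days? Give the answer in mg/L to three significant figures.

For a continuous step input, C/C₀ ≈ ½·erfc((x−vt)/(2√(Dt))).
vt = 0.0773 × 13.7 = 1.05901 m and 2√(Dt) = 2√(0.0378 × 13.7) = 1.439 m.
Argument (x−vt)/(2√(Dt)) = (0.550 − 1.05901)/1.439 = -0.3537; ½·erfc(-0.3537) = 0.6915.
C = 4.42 × 0.6915 = 3.06 mg/L.

3.06 mg/L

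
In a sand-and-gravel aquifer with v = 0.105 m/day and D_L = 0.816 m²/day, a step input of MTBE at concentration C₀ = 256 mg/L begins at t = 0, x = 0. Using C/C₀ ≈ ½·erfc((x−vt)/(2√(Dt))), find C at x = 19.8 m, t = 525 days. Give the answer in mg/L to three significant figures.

For a continuous step input, C/C₀ ≈ ½·erfc((x−vt)/(2√(Dt))).
vt = 0.105 × 525 = 55.125 m and 2√(Dt) = 2√(0.816 × 525) = 41.40 m.
Argument (x−vt)/(2√(Dt)) = (19.8 − 55.125)/41.40 = -0.8533; ½·erfc(-0.8533) = 0.8862.
C = 256 × 0.8862 = 227 mg/L.

227 mg/L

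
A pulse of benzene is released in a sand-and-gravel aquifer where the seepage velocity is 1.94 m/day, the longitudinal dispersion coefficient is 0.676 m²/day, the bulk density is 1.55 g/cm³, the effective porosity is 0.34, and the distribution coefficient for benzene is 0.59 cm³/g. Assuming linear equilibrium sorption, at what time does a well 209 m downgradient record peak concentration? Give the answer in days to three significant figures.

397 days

Retardation factor R = 1 + ρ_b·K_d/n = 1 + 1.55 × 0.59/0.34 = 3.690.
Sorption retards both mechanisms: v_R = v/R = 0.5257 m/day, D_R = D/R = 0.1832 m²/day.
Peak time from v_R²t² + 2D_R t − x² = 0: t = (√(D_R² + v_R²x²) − D_R)/v_R².
√(D_R² + v_R²x²) = √(0.1832² + 0.5257² × 209²) = 109.9; v_R² = 0.2764.
t = (109.9 − 0.1832)/0.2764 = 397 days.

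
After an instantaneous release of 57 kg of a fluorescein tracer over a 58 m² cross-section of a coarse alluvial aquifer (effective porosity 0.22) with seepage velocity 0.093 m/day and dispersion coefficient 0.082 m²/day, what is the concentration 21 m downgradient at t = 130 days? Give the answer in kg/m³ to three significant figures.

For an instantaneous plane source, C(x,t) = M/(n_e·A·√(4πDt)) · exp(−(x−vt)²/(4Dt)), with n_e·A the pore (flow) area.
Plume center vt = 0.093 × 130 = 12.09 m, so the well at 21 m is 8.91 m downgradient of the peak.
√(4πDt) = 11.57 m, giving peak height M/(n_e·A·√(4πDt)) = 57/(0.22 × 58 × 11.57) = 0.3861 kg/m³.
(x−vt)²/(4Dt) = (8.91)²/(4 × 0.082 × 130) = 1.862; exp(−1.862) = 0.1554.
C = 0.3861 × 0.1554 = 0.0600 kg/m³.

0.0600 kg/m³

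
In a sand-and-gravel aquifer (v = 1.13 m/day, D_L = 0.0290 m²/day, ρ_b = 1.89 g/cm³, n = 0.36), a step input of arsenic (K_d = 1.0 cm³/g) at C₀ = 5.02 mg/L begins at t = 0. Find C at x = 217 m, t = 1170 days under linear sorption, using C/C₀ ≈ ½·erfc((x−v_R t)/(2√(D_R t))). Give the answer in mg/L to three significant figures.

Retardation factor R = 1 + ρ_b·K_d/n = 1 + 1.89 × 1.0/0.36 = 6.250.
Sorption retards both mechanisms: v_R = v/R = 0.1808 m/day, D_R = D/R = 0.004640 m²/day.
v_R·t = 0.1808 × 1170 = 211.536 m; 2√(D_R t) = 4.660 m; argument = (217 − 211.536)/4.660 = 1.173.
C = C₀ × ½·erfc(1.173) = 5.02 × 0.04857 = 0.244 mg/L.

0.244 mg/L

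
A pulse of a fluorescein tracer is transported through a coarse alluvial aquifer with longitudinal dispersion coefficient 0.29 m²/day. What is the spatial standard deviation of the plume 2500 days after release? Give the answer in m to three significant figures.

Dispersive spreading gives a Gaussian with σ² = 2Dt; advection only shifts the center.
σ = √(2 × 0.29 × 2500) = 38.1 m.

38.1 m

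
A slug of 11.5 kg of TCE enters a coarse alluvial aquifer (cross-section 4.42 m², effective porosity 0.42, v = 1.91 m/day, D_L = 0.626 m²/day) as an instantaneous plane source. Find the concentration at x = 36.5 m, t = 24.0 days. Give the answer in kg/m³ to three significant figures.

For an instantaneous plane source, C(x,t) = M/(n_e·A·√(4πDt)) · exp(−(x−vt)²/(4Dt)), with n_e·A the pore (flow) area.
Plume center vt = 1.91 × 24.0 = 45.84 m, so the well at 36.5 m is 9.34 m upgradient of the peak.
√(4πDt) = 13.74 m, giving peak height M/(n_e·A·√(4πDt)) = 11.5/(0.42 × 4.42 × 13.74) = 0.4509 kg/m³.
(x−vt)²/(4Dt) = (-9.34)²/(4 × 0.626 × 24.0) = 1.452; exp(−1.452) = 0.2341.
C = 0.4509 × 0.2341 = 0.106 kg/m³.

0.106 kg/m³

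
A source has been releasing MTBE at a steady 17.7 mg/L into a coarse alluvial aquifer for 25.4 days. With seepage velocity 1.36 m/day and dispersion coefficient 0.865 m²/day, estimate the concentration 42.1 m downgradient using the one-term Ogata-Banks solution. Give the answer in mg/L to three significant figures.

2.25 mg/L

For a continuous step input, C/C₀ ≈ ½·erfc((x−vt)/(2√(Dt))).
vt = 1.36 × 25.4 = 34.544 m and 2√(Dt) = 2√(0.865 × 25.4) = 9.375 m.
Argument (x−vt)/(2√(Dt)) = (42.1 − 34.544)/9.375 = 0.8060; ½·erfc(0.8060) = 0.1272.
C = 17.7 × 0.1272 = 2.25 mg/L.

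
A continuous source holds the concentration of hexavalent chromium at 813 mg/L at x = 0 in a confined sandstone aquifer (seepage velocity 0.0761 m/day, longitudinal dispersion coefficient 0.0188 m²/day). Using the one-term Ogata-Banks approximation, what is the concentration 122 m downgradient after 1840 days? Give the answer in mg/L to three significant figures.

801 mg/L

For a continuous step input, C/C₀ ≈ ½·erfc((x−vt)/(2√(Dt))).
vt = 0.0761 × 1840 = 140.024 m and 2√(Dt) = 2√(0.0188 × 1840) = 11.76 m.
Argument (x−vt)/(2√(Dt)) = (122 − 140.024)/11.76 = -1.533; ½·erfc(-1.533) = 0.9849.
C = 813 × 0.9849 = 801 mg/L.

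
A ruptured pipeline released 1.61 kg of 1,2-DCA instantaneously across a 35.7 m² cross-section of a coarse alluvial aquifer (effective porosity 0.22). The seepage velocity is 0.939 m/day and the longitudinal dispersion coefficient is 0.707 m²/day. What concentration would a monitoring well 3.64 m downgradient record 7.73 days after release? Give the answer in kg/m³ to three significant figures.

0.0136 kg/m³

For an instantaneous plane source, C(x,t) = M/(n_e·A·√(4πDt)) · exp(−(x−vt)²/(4Dt)), with n_e·A the pore (flow) area.
Plume center vt = 0.939 × 7.73 = 7.25847 m, so the well at 3.64 m is 3.61847 m upgradient of the peak.
√(4πDt) = 8.287 m, giving peak height M/(n_e·A·√(4πDt)) = 1.61/(0.22 × 35.7 × 8.287) = 0.02474 kg/m³.
(x−vt)²/(4Dt) = (-3.61847)²/(4 × 0.707 × 7.73) = 0.5990; exp(−0.5990) = 0.5494.
C = 0.02474 × 0.5494 = 0.0136 kg/m³.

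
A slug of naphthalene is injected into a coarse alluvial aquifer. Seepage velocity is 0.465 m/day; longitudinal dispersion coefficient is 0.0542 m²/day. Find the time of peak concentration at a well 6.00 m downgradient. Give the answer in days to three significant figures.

12.7 days

For the 1D instantaneous-source solution, setting ∂C/∂t = 0 at fixed x gives v²t² + 2Dt − x² = 0, so t = (√(D² + v²x²) − D)/v².
√(D² + v²x²) = √(0.0542² + 0.465² × 6.00²) = 2.791; v² = 0.216225.
t = (2.791 − 0.0542)/0.216225 = 12.7 days (vs. the pure-advection estimate x/v = 12.9 d).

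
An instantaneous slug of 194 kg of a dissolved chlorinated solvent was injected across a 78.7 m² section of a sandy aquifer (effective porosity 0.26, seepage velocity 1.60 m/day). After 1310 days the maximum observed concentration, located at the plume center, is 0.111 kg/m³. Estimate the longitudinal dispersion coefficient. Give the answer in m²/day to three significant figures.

0.443 m²/day

At the plume center C_max = M/(n_e·A·√(4πDt)), so D = M²/(4πt·(n_e·A·C_max)²).
n_e·A·C_max = 0.26 × 78.7 × 0.111 = 2.271 kg/m.
D = 194²/(4π × 1310 × 2.271²) = 0.443 m²/day.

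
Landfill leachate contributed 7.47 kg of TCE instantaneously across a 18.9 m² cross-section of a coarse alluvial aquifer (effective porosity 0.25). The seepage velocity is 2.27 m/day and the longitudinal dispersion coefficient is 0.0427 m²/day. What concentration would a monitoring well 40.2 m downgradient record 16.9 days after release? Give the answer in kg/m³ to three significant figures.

0.163 kg/m³

For an instantaneous plane source, C(x,t) = M/(n_e·A·√(4πDt)) · exp(−(x−vt)²/(4Dt)), with n_e·A the pore (flow) area.
Plume center vt = 2.27 × 16.9 = 38.363 m, so the well at 40.2 m is 1.837 m downgradient of the peak.
√(4πDt) = 3.011 m, giving peak height M/(n_e·A·√(4πDt)) = 7.47/(0.25 × 18.9 × 3.011) = 0.5251 kg/m³.
(x−vt)²/(4Dt) = (1.837)²/(4 × 0.0427 × 16.9) = 1.169; exp(−1.169) = 0.3107.
C = 0.5251 × 0.3107 = 0.163 kg/m³.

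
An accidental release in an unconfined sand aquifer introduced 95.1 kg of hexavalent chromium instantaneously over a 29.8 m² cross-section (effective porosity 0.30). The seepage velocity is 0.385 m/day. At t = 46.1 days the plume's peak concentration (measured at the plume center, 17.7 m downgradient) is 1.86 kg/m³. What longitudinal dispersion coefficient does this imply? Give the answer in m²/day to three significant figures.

0.0565 m²/day

At the plume center C_max = M/(n_e·A·√(4πDt)), so D = M²/(4πt·(n_e·A·C_max)²).
n_e·A·C_max = 0.30 × 29.8 × 1.86 = 16.63 kg/m.
D = 95.1²/(4π × 46.1 × 16.63²) = 0.0565 m²/day.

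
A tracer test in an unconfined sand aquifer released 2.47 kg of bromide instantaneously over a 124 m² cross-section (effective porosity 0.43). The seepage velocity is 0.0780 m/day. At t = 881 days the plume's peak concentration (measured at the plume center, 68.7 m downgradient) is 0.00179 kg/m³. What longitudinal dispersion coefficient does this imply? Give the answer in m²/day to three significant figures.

0.0605 m²/day

At the plume center C_max = M/(n_e·A·√(4πDt)), so D = M²/(4πt·(n_e·A·C_max)²).
n_e·A·C_max = 0.43 × 124 × 0.00179 = 0.09544 kg/m.
D = 2.47²/(4π × 881 × 0.09544²) = 0.0605 m²/day.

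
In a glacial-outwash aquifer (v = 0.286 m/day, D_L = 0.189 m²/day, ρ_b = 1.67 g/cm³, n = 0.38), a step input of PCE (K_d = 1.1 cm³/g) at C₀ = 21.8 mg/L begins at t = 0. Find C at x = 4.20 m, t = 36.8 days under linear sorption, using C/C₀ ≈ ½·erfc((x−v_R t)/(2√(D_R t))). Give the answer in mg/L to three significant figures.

Retardation factor R = 1 + ρ_b·K_d/n = 1 + 1.67 × 1.1/0.38 = 5.834.
Sorption retards both mechanisms: v_R = v/R = 0.04902 m/day, D_R = D/R = 0.03240 m²/day.
v_R·t = 0.04902 × 36.8 = 1.803936 m; 2√(D_R t) = 2.184 m; argument = (4.20 − 1.803936)/2.184 = 1.097.
C = C₀ × ½·erfc(1.097) = 21.8 × 0.06040 = 1.32 mg/L.

1.32 mg/L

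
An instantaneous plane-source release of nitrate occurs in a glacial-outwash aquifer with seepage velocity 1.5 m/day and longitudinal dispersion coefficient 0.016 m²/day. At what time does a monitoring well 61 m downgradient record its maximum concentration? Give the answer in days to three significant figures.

40.7 days

For the 1D instantaneous-source solution, setting ∂C/∂t = 0 at fixed x gives v²t² + 2Dt − x² = 0, so t = (√(D² + v²x²) − D)/v².
√(D² + v²x²) = √(0.016² + 1.5² × 61²) = 91.50; v² = 2.25.
t = (91.50 − 0.016)/2.25 = 40.7 days (vs. the pure-advection estimate x/v = 40.7 d).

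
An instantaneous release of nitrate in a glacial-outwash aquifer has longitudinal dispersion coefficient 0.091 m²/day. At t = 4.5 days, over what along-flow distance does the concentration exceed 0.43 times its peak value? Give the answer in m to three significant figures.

The plume is Gaussian with σ = √(2Dt) = √(2 × 0.091 × 4.5) = 0.9050 m.
C/C_peak = exp(−Δx²/(2σ²)) = 0.43 ⇒ Δx = σ·√(−2 ln 0.43) = 0.9050 × 1.299 = 1.176 m.
Width = 2Δx = 2.35 m.

2.35 m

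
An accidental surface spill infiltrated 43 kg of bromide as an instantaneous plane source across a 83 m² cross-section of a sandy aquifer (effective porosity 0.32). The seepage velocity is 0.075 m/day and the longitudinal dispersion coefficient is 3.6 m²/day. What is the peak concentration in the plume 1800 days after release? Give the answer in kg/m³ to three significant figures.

0.00567 kg/m³

The peak of an instantaneous 1D plume sits at x = vt; there the Gaussian factor is 1 and C_max = M/(n_e·A·√(4πDt)), where n_e·A is the pore area the mass is dissolved in.
√(4πDt) = √(4π × 3.6 × 1800) = 285.4 m, so C_max = 43/(0.32 × 83 × 285.4) = 0.00567 kg/m³.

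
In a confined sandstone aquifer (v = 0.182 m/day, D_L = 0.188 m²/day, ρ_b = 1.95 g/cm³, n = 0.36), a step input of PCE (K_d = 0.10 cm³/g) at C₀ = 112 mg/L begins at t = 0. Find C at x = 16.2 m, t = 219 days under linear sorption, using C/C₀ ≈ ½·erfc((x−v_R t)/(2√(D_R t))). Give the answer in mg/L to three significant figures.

Retardation factor R = 1 + ρ_b·K_d/n = 1 + 1.95 × 0.10/0.36 = 1.542.
Sorption retards both mechanisms: v_R = v/R = 0.1180 m/day, D_R = D/R = 0.1219 m²/day.
v_R·t = 0.1180 × 219 = 25.842 m; 2√(D_R t) = 10.33 m; argument = (16.2 − 25.842)/10.33 = -0.9334.
C = C₀ × ½·erfc(-0.9334) = 112 × 0.9066 = 102 mg/L.

102 mg/L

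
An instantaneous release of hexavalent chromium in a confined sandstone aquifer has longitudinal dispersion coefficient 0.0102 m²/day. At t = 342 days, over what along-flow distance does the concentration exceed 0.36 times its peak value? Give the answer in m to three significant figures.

7.55 m

The plume is Gaussian with σ = √(2Dt) = √(2 × 0.0102 × 342) = 2.641 m.
C/C_peak = exp(−Δx²/(2σ²)) = 0.36 ⇒ Δx = σ·√(−2 ln 0.36) = 2.641 × 1.429 = 3.774 m.
Width = 2Δx = 7.55 m.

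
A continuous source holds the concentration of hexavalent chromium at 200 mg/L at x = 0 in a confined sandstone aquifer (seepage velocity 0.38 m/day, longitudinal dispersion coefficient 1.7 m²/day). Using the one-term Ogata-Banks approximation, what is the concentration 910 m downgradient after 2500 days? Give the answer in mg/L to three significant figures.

134 mg/L

For a continuous step input, C/C₀ ≈ ½·erfc((x−vt)/(2√(Dt))).
vt = 0.38 × 2500 = 950 m and 2√(Dt) = 2√(1.7 × 2500) = 130.4 m.
Argument (x−vt)/(2√(Dt)) = (910 − 950)/130.4 = -0.3067; ½·erfc(-0.3067) = 0.6678.
C = 200 × 0.6678 = 134 mg/L.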